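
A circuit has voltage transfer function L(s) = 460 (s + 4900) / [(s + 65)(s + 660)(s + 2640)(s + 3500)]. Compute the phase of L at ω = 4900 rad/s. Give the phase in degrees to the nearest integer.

∠(j4900 + 4900) = arctan(4900/4900) = 45.00°
∠(j4900 + 65) = arctan(4900/65) = 89.24°
∠(j4900 + 660) = arctan(4900/660) = 82.33°
∠(j4900 + 2640) = arctan(4900/2640) = 61.69°
∠(j4900 + 3500) = arctan(4900/3500) = 54.46°
∠L(j4900) = 45.00° − (89.24° + 82.33° + 61.69° + 54.46°) = -242.72°

-243 deg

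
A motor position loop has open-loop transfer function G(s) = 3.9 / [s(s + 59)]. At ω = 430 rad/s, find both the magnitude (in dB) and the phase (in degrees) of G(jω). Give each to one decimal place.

|G| = -93.6 dB, ∠G = -172.2°

|j430 + 59| = √(430² + 59²) = 434
|j430| = 430
|G(j430)| = 3.9 / (434 × 430) = 2.0897e-05
20 log₁₀(2.0897e-05) = -93.60 dB
∠(j430 + 59) = arctan(430/59) = 82.19°
∠(j430) = 90.00°
∠G(j430) = − (82.19° + 90.00°) = -172.19°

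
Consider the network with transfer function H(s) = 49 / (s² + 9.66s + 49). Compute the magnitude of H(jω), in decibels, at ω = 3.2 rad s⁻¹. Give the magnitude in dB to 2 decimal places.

|(j3.2)² + 9.66(j3.2) + 49| = |38.76 + j30.912| = 49.58
|H(j3.2)| = 49 / 49.58 = 0.98836
20 log₁₀(0.98836) = -0.102 dB

-0.10 dB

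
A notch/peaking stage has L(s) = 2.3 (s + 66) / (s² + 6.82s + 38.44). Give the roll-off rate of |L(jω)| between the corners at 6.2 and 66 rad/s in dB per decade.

In this band the factors already past their corner are: complex pole pair at ωₙ ≈ 6.2; net slope = -40 dB/decade.

-40 dB/decade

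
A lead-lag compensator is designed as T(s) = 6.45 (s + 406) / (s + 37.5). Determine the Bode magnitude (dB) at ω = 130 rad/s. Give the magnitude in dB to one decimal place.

|j130 + 406| = √(130² + 406²) = 426.3
|j130 + 37.5| = √(130² + 37.5²) = 135.3
|T(j130)| = 6.45 × 426.3 / 135.3 = 20.323
20 log₁₀(20.323) = 26.16 dB

26.2 dB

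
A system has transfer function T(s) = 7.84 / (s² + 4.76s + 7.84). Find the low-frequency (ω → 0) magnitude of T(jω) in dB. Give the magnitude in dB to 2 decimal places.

0.00 dB

T(0) = 7.84 / 7.84 = 1
20 log₁₀(1) = 0.000 dB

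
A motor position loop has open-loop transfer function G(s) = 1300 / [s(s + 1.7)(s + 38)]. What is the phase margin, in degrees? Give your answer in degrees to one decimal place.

Gain crossover: |G(jω)| = 1 at ω ≈ 5.69 rad/s.
∠G(j5.69) = −90° − arctan(5.69/1.7) − arctan(5.69/38) ≈ -171.90°
PM = 180° + (-171.90°) = 8.10°

8.1°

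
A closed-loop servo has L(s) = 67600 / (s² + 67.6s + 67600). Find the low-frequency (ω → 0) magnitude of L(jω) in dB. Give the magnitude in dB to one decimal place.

0.0 dB

L(0) = 67600 / 67600 = 1
20 log₁₀(1) = 0.00 dB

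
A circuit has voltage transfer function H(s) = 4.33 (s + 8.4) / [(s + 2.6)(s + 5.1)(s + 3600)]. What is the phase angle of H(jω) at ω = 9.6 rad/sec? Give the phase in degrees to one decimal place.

-88.2°

∠(j9.6 + 8.4) = arctan(9.6/8.4) = 48.81°
∠(j9.6 + 2.6) = arctan(9.6/2.6) = 74.85°
∠(j9.6 + 5.1) = arctan(9.6/5.1) = 62.02°
∠(j9.6 + 3600) = arctan(9.6/3600) = 0.15°
∠H(j9.6) = 48.81° − (74.85° + 62.02° + 0.15°) = -88.21°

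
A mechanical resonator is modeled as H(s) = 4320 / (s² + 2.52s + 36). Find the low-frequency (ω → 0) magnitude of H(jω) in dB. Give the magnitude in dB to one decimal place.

41.6 dB

H(0) = 4320 / 36 = 120
20 log₁₀(120) = 41.58 dB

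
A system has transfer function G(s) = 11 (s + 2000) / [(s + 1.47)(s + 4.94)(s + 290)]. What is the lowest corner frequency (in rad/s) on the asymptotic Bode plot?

Break frequencies occur at each pole and zero magnitude: 1.47 rad/s, 4.94 rad/s, 290 rad/s, 2000 rad/s.
The lowest is 1.47 rad/s.

1.47 rad/s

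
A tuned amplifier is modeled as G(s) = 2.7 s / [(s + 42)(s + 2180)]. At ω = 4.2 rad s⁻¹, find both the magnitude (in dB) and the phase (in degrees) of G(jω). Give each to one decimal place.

|j4.2| = 4.2
|j4.2 + 42| = √(4.2² + 42²) = 42.21
|j4.2 + 2180| = √(4.2² + 2180²) = 2180
|G(j4.2)| = 2.7 × 4.2 / (42.21 × 2180) = 0.00012324
20 log₁₀(0.00012324) = -78.19 dB
∠(j4.2) = 90.00°
∠(j4.2 + 42) = arctan(4.2/42) = 5.71°
∠(j4.2 + 2180) = arctan(4.2/2180) = 0.11°
∠G(j4.2) = 90.00° − (5.71° + 0.11°) = 84.18°

|G| = -78.2 dB, ∠G = 84.2°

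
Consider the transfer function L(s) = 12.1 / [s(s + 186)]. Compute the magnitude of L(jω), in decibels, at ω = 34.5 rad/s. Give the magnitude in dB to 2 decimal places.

-54.64 dB

|j34.5 + 186| = √(34.5² + 186²) = 189.2
|j34.5| = 34.5
|L(j34.5)| = 12.1 / (189.2 × 34.5) = 0.001854
20 log₁₀(0.001854) = -54.638 dB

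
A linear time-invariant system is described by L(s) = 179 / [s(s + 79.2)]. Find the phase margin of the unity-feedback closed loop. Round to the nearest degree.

Gain crossover: |L(jω)| = 1 at ω ≈ 2.26 rad/s.
∠L(j2.26) = −90° − arctan(2.26/79.2) ≈ -91.63°
PM = 180° + (-91.63°) = 88.37°

88 deg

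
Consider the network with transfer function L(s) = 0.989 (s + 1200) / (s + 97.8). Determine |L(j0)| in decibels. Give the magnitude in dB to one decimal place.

21.7 dB

L(0) = 0.989 × 1200 / 97.8 = 12.135
20 log₁₀(12.135) = 21.68 dB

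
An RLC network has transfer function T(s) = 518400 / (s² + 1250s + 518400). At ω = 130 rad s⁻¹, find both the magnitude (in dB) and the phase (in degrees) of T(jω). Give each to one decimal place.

|(j130)² + 1250(j130) + 518400| = |5.015e+05 + j1.625e+05| = 5.272e+05
|T(j130)| = 518400 / 5.272e+05 = 0.98336
20 log₁₀(0.98336) = -0.15 dB
∠[(j130)² + 1250(j130) + 518400] = ∠[5.015e+05 + j1.625e+05] = 17.95°
∠T(j130) = −17.95° = -17.95°

|T| = -0.1 dB, ∠T = -18.0°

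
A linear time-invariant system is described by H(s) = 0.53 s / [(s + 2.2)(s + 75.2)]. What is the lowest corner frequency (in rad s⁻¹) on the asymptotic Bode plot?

Break frequencies occur at each pole and zero magnitude: 2.2 rad s⁻¹, 75.2 rad s⁻¹.
The lowest is 2.2 rad s⁻¹.

2.2 rad s⁻¹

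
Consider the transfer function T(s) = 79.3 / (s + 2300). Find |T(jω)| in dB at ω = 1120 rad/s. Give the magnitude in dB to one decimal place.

|j1120 + 2300| = √(1120² + 2300²) = 2558
|T(j1120)| = 79.3 / 2558 = 0.030998
20 log₁₀(0.030998) = -30.17 dB

-30.2 dB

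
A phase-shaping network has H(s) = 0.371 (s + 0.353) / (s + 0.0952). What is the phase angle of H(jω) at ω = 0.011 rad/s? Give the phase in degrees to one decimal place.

∠(j0.011 + 0.353) = arctan(0.011/0.353) = 1.78°
∠(j0.011 + 0.0952) = arctan(0.011/0.0952) = 6.59°
∠H(j0.011) = 1.78° − 6.59° = -4.81°

-4.8 deg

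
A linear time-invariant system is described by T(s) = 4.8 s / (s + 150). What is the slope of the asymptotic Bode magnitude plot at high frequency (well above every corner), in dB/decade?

0 dB/decade

With 1 zero and 1 pole, the high-frequency asymptotic slope is 20 × (1 − 1) = 0 dB/decade.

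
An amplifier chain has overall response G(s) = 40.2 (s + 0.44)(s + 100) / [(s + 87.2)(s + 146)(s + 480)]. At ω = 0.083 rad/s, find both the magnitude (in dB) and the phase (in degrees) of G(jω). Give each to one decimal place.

|j0.083 + 0.44| = √(0.083² + 0.44²) = 0.4478
|j0.083 + 100| = √(0.083² + 100²) = 100
|j0.083 + 87.2| = √(0.083² + 87.2²) = 87.2
|j0.083 + 146| = √(0.083² + 146²) = 146
|j0.083 + 480| = √(0.083² + 480²) = 480
|G(j0.083)| = 40.2 × 0.4478 × 100 / (87.2 × 146 × 480) = 0.00029455
20 log₁₀(0.00029455) = -70.62 dB
∠(j0.083 + 0.44) = arctan(0.083/0.44) = 10.68°
∠(j0.083 + 100) = arctan(0.083/100) = 0.05°
∠(j0.083 + 87.2) = arctan(0.083/87.2) = 0.05°
∠(j0.083 + 146) = arctan(0.083/146) = 0.03°
∠(j0.083 + 480) = arctan(0.083/480) = 0.01°
∠G(j0.083) = 10.68° + 0.05° − (0.05° + 0.03° + 0.01°) = 10.63°

|G| = -70.6 dB, ∠G = 10.6°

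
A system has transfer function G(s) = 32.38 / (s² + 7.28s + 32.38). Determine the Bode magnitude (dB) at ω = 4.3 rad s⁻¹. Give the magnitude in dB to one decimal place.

-0.5 dB

|(j4.3)² + 7.28(j4.3) + 32.38| = |13.89 + j31.304| = 34.25
|G(j4.3)| = 32.38 / 34.25 = 0.94548
20 log₁₀(0.94548) = -0.49 dB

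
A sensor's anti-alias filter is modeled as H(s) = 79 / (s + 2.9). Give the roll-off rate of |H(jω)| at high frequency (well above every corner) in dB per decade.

With 0 zeros and 1 pole, the high-frequency asymptotic slope is 20 × (0 − 1) = -20 dB/decade.

-20 dB/decade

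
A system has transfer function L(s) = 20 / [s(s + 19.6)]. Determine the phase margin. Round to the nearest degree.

Gain crossover: |L(jω)| = 1 at ω ≈ 1.02 rad/sec.
∠L(j1.02) = −90° − arctan(1.02/19.6) ≈ -92.98°
PM = 180° + (-92.98°) = 87.02°

87°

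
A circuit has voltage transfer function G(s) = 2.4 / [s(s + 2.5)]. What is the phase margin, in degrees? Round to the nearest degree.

Gain crossover: |G(jω)| = 1 at ω ≈ 0.903 rad s⁻¹.
∠G(j0.903) = −90° − arctan(0.903/2.5) ≈ -109.86°
PM = 180° + (-109.86°) = 70.14°

70°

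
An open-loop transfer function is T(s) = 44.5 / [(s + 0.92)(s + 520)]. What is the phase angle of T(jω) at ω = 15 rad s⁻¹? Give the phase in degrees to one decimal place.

∠(j15 + 0.92) = arctan(15/0.92) = 86.49°
∠(j15 + 520) = arctan(15/520) = 1.65°
∠T(j15) = − (86.49° + 1.65°) = -88.14°

-88.1°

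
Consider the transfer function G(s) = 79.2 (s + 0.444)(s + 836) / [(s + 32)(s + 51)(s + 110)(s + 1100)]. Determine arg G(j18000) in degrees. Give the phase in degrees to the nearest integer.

-179°

∠(j18000 + 0.444) = arctan(18000/0.444) = 90.00°
∠(j18000 + 836) = arctan(18000/836) = 87.34°
∠(j18000 + 32) = arctan(18000/32) = 89.90°
∠(j18000 + 51) = arctan(18000/51) = 89.84°
∠(j18000 + 110) = arctan(18000/110) = 89.65°
∠(j18000 + 1100) = arctan(18000/1100) = 86.50°
∠G(j18000) = 90.00° + 87.34° − (89.90° + 89.84° + 89.65° + 86.50°) = -178.55°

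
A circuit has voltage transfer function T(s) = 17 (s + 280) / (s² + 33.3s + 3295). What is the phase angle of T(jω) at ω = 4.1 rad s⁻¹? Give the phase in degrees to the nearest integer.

-2°

∠(j4.1 + 280) = arctan(4.1/280) = 0.84°
∠[(j4.1)² + 33.3(j4.1) + 3295] = ∠[3278.2 + j136.53] = 2.38°
∠T(j4.1) = 0.84° − 2.38° = -1.55°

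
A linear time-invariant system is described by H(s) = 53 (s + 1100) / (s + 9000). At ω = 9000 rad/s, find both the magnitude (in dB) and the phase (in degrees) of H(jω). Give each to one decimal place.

|j9000 + 1100| = √(9000² + 1100²) = 9067
|j9000 + 9000| = √(9000² + 9000²) = 1.273e+04
|H(j9000)| = 53 × 9067 / 1.273e+04 = 37.756
20 log₁₀(37.756) = 31.54 dB
∠(j9000 + 1100) = arctan(9000/1100) = 83.03°
∠(j9000 + 9000) = arctan(9000/9000) = 45.00°
∠H(j9000) = 83.03° − 45.00° = 38.03°

|H| = 31.5 dB, ∠H = 38.0 deg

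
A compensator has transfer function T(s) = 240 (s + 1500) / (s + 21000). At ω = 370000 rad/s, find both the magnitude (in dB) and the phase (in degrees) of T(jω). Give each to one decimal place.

|j370000 + 1500| = √(370000² + 1500²) = 3.7e+05
|j370000 + 21000| = √(370000² + 21000²) = 3.706e+05
|T(j370000)| = 240 × 3.7e+05 / 3.706e+05 = 239.62
20 log₁₀(239.62) = 47.59 dB
∠(j370000 + 1500) = arctan(370000/1500) = 89.77°
∠(j370000 + 21000) = arctan(370000/21000) = 86.75°
∠T(j370000) = 89.77° − 86.75° = 3.02°

|T| = 47.6 dB, ∠T = 3.0°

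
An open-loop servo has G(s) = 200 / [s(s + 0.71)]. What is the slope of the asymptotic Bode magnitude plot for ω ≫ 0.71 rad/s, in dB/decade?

With 0 zeros and 2 poles, the high-frequency asymptotic slope is 20 × (0 − 2) = -40 dB/decade.

-40 dB/decade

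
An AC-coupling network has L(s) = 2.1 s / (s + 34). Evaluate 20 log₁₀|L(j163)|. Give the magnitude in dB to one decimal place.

6.3 dB

|j163| = 163
|j163 + 34| = √(163² + 34²) = 166.5
|L(j163)| = 2.1 × 163 / 166.5 = 2.0558
20 log₁₀(2.0558) = 6.26 dB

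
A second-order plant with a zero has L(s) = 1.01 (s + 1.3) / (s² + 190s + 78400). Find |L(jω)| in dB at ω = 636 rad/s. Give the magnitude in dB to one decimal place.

|j636 + 1.3| = √(636² + 1.3²) = 636
|(j636)² + 190(j636) + 78400| = |-3.261e+05 + j1.2084e+05| = 3.478e+05
|L(j636)| = 1.01 × 636 / 3.478e+05 = 0.0018471
20 log₁₀(0.0018471) = -54.67 dB

-54.7 dB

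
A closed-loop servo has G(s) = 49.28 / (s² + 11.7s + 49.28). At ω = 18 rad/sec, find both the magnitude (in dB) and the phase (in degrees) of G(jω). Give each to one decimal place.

|G| = -16.9 dB, ∠G = -142.5°

|(j18)² + 11.7(j18) + 49.28| = |-274.72 + j210.6| = 346.2
|G(j18)| = 49.28 / 346.2 = 0.14236
20 log₁₀(0.14236) = -16.93 dB
∠[(j18)² + 11.7(j18) + 49.28] = ∠[-274.72 + j210.6] = 142.53°
∠G(j18) = −142.53° = -142.53°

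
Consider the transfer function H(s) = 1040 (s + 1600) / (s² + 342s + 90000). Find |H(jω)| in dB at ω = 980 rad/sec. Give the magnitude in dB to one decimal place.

|j980 + 1600| = √(980² + 1600²) = 1876
|(j980)² + 342(j980) + 90000| = |-8.704e+05 + j3.3516e+05| = 9.327e+05
|H(j980)| = 1040 × 1876 / 9.327e+05 = 2.0921
20 log₁₀(2.0921) = 6.41 dB

6.4 dB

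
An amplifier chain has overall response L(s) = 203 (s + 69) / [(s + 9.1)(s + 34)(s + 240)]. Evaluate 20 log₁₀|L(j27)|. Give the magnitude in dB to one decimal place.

|j27 + 69| = √(27² + 69²) = 74.09
|j27 + 9.1| = √(27² + 9.1²) = 28.49
|j27 + 34| = √(27² + 34²) = 43.42
|j27 + 240| = √(27² + 240²) = 241.5
|L(j27)| = 203 × 74.09 / (28.49 × 43.42 × 241.5) = 0.050345
20 log₁₀(0.050345) = -25.96 dB

-26.0 dB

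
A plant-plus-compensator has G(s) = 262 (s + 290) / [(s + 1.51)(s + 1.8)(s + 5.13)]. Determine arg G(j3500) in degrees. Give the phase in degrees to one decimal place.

-184.6°

∠(j3500 + 290) = arctan(3500/290) = 85.26°
∠(j3500 + 1.51) = arctan(3500/1.51) = 89.98°
∠(j3500 + 1.8) = arctan(3500/1.8) = 89.97°
∠(j3500 + 5.13) = arctan(3500/5.13) = 89.92°
∠G(j3500) = 85.26° − (89.98° + 89.97° + 89.92°) = -184.60°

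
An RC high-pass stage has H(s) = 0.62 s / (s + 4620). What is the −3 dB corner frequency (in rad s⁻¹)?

For a single-pole high-pass, the −3 dB point is at the pole: ω = 4620 rad s⁻¹.

4620 rad s⁻¹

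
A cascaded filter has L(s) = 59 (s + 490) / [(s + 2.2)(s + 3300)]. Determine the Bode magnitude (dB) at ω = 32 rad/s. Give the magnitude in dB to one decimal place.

-11.3 dB

|j32 + 490| = √(32² + 490²) = 491
|j32 + 2.2| = √(32² + 2.2²) = 32.08
|j32 + 3300| = √(32² + 3300²) = 3300
|L(j32)| = 59 × 491 / (32.08 × 3300) = 0.27369
20 log₁₀(0.27369) = -11.25 dB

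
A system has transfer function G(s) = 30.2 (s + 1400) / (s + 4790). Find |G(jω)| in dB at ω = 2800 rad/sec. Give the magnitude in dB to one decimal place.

24.6 dB

|j2800 + 1400| = √(2800² + 1400²) = 3130
|j2800 + 4790| = √(2800² + 4790²) = 5548
|G(j2800)| = 30.2 × 3130 / 5548 = 17.039
20 log₁₀(17.039) = 24.63 dB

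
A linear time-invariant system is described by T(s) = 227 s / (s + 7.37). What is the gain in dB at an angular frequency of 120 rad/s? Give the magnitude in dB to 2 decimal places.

47.10 dB

|j120| = 120
|j120 + 7.37| = √(120² + 7.37²) = 120.2
|T(j120)| = 227 × 120 / 120.2 = 226.57
20 log₁₀(226.57) = 47.104 dB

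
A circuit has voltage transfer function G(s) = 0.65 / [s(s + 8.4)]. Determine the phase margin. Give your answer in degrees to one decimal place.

89.5°

Gain crossover: |G(jω)| = 1 at ω ≈ 0.0774 rad/s.
∠G(j0.0774) = −90° − arctan(0.0774/8.4) ≈ -90.53°
PM = 180° + (-90.53°) = 89.47°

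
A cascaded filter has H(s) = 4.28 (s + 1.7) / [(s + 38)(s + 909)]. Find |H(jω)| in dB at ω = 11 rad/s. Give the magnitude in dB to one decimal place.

-57.6 dB

|j11 + 1.7| = √(11² + 1.7²) = 11.13
|j11 + 38| = √(11² + 38²) = 39.56
|j11 + 909| = √(11² + 909²) = 909.1
|H(j11)| = 4.28 × 11.13 / (39.56 × 909.1) = 0.0013247
20 log₁₀(0.0013247) = -57.56 dB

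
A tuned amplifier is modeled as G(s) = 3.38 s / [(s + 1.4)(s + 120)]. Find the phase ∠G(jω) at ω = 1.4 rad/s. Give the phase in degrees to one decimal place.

∠(j1.4) = 90.00°
∠(j1.4 + 1.4) = arctan(1.4/1.4) = 45.00°
∠(j1.4 + 120) = arctan(1.4/120) = 0.67°
∠G(j1.4) = 90.00° − (45.00° + 0.67°) = 44.33°

44.3°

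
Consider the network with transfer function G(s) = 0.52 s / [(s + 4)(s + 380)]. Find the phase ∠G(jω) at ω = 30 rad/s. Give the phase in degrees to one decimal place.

3.1°

∠(j30) = 90.00°
∠(j30 + 4) = arctan(30/4) = 82.41°
∠(j30 + 380) = arctan(30/380) = 4.51°
∠G(j30) = 90.00° − (82.41° + 4.51°) = 3.08°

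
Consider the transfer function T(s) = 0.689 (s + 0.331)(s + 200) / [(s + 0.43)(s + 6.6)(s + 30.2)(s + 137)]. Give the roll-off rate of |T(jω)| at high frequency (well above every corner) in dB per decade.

With 2 zeros and 4 poles, the high-frequency asymptotic slope is 20 × (2 − 4) = -40 dB/decade.

-40 dB/decade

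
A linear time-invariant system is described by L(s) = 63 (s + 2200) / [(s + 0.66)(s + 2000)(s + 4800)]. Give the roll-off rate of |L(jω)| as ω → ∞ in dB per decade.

With 1 zero and 3 poles, the high-frequency asymptotic slope is 20 × (1 − 3) = -40 dB/decade.

-40 dB/decade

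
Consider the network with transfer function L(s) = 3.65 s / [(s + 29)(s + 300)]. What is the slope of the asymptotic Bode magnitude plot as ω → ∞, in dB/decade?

With 1 zero and 2 poles, the high-frequency asymptotic slope is 20 × (1 − 2) = -20 dB/decade.

-20 dB/decade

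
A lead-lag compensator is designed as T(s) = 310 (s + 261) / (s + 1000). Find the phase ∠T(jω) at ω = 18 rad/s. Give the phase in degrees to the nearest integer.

3°

∠(j18 + 261) = arctan(18/261) = 3.95°
∠(j18 + 1000) = arctan(18/1000) = 1.03°
∠T(j18) = 3.95° − 1.03° = 2.91°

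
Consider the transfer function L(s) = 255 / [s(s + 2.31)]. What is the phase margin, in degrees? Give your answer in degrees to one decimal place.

8.3°

Gain crossover: |L(jω)| = 1 at ω ≈ 15.9 rad s⁻¹.
∠L(j15.9) = −90° − arctan(15.9/2.31) ≈ -171.73°
PM = 180° + (-171.73°) = 8.27°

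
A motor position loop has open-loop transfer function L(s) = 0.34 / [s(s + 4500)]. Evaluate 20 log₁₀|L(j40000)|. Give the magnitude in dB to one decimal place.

-193.5 dB

|j40000 + 4500| = √(40000² + 4500²) = 4.025e+04
|j40000| = 4e+04
|L(j40000)| = 0.34 / (4.025e+04 × 4e+04) = 2.1117e-10
20 log₁₀(2.1117e-10) = -193.51 dB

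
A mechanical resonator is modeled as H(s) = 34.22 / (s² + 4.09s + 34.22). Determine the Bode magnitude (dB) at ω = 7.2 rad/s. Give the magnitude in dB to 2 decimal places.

|(j7.2)² + 4.09(j7.2) + 34.22| = |-17.62 + j29.448| = 34.32
|H(j7.2)| = 34.22 / 34.32 = 0.99718
20 log₁₀(0.99718) = -0.025 dB

-0.02 dB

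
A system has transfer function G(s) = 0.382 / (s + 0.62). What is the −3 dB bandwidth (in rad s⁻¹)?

For a single-pole low-pass, the −3 dB point is at the pole: ω = 0.62 rad s⁻¹.

0.62 rad s⁻¹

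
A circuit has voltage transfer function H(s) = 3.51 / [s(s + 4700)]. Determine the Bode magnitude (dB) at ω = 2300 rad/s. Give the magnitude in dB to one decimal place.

-130.7 dB

|j2300 + 4700| = √(2300² + 4700²) = 5233
|j2300| = 2300
|H(j2300)| = 3.51 / (5233 × 2300) = 2.9165e-07
20 log₁₀(2.9165e-07) = -130.70 dB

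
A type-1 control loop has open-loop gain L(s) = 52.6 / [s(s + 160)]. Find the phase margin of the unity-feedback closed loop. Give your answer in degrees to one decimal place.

Gain crossover: |L(jω)| = 1 at ω ≈ 0.329 rad/s.
∠L(j0.329) = −90° − arctan(0.329/160) ≈ -90.12°
PM = 180° + (-90.12°) = 89.88°

89.9°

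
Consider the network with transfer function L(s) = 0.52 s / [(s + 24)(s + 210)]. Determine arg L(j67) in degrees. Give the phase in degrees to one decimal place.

2.0°

∠(j67) = 90.00°
∠(j67 + 24) = arctan(67/24) = 70.29°
∠(j67 + 210) = arctan(67/210) = 17.70°
∠L(j67) = 90.00° − (70.29° + 17.70°) = 2.01°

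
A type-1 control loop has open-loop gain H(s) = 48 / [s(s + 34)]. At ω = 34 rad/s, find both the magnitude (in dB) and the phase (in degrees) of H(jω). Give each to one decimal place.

|j34 + 34| = √(34² + 34²) = 48.08
|j34| = 34
|H(j34)| = 48 / (48.08 × 34) = 0.029361
20 log₁₀(0.029361) = -30.64 dB
∠(j34 + 34) = arctan(34/34) = 45.00°
∠(j34) = 90.00°
∠H(j34) = − (45.00° + 90.00°) = -135.00°

|H| = -30.6 dB, ∠H = -135.0 deg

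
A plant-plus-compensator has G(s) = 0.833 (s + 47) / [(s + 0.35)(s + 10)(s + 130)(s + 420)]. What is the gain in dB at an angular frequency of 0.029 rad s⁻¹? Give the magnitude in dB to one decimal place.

-73.8 dB

|j0.029 + 47| = √(0.029² + 47²) = 47
|j0.029 + 0.35| = √(0.029² + 0.35²) = 0.3512
|j0.029 + 10| = √(0.029² + 10²) = 10
|j0.029 + 130| = √(0.029² + 130²) = 130
|j0.029 + 420| = √(0.029² + 420²) = 420
|G(j0.029)| = 0.833 × 47 / (0.3512 × 10 × 130 × 420) = 0.00020417
20 log₁₀(0.00020417) = -73.80 dB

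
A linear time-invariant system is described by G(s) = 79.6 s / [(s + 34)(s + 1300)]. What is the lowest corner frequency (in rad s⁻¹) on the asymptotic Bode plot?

34 rad s⁻¹

Break frequencies occur at each pole and zero magnitude: 34 rad s⁻¹, 1300 rad s⁻¹.
The lowest is 34 rad s⁻¹.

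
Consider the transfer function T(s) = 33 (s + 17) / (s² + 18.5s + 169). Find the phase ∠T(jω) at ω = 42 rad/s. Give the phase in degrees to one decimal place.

-86.1°

∠(j42 + 17) = arctan(42/17) = 67.96°
∠[(j42)² + 18.5(j42) + 169] = ∠[-1595 + j777] = 154.03°
∠T(j42) = 67.96° − 154.03° = -86.06°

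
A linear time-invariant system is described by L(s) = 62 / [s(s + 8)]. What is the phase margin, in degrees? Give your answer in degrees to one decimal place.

52.5 deg

Gain crossover: |L(jω)| = 1 at ω ≈ 6.15 rad/s.
∠L(j6.15) = −90° − arctan(6.15/8) ≈ -127.53°
PM = 180° + (-127.53°) = 52.47°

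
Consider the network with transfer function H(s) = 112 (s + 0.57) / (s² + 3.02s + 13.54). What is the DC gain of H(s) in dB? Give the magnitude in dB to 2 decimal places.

13.47 dB

H(0) = 112 × 0.57 / 13.54 = 4.7149
20 log₁₀(4.7149) = 13.469 dB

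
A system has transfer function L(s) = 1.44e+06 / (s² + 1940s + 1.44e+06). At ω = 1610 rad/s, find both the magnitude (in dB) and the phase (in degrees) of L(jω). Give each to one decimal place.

|(j1610)² + 1940(j1610) + 1.44e+06| = |-1.1521e+06 + j3.1234e+06| = 3.329e+06
|L(j1610)| = 1.44e+06 / 3.329e+06 = 0.43255
20 log₁₀(0.43255) = -7.28 dB
∠[(j1610)² + 1940(j1610) + 1.44e+06] = ∠[-1.1521e+06 + j3.1234e+06] = 110.25°
∠L(j1610) = −110.25° = -110.25°

|L| = -7.3 dB, ∠L = -110.2°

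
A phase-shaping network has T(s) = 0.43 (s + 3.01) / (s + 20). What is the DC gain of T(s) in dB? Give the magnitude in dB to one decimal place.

-23.8 dB

T(0) = 0.43 × 3.01 / 20 = 0.064715
20 log₁₀(0.064715) = -23.78 dB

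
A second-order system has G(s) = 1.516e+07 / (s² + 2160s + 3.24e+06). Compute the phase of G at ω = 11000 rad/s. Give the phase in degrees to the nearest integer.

∠[(j11000)² + 2160(j11000) + 3.24e+06] = ∠[-1.1776e+08 + j2.376e+07] = 168.59°
∠G(j11000) = −168.59° = -168.59°

-169 deg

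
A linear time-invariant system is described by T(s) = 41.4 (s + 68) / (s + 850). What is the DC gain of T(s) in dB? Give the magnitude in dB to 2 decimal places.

10.40 dB

T(0) = 41.4 × 68 / 850 = 3.312
20 log₁₀(3.312) = 10.402 dB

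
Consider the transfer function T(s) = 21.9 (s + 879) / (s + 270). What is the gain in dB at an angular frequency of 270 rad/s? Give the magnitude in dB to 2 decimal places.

|j270 + 879| = √(270² + 879²) = 919.5
|j270 + 270| = √(270² + 270²) = 381.8
|T(j270)| = 21.9 × 919.5 / 381.8 = 52.739
20 log₁₀(52.739) = 34.443 dB

34.44 dB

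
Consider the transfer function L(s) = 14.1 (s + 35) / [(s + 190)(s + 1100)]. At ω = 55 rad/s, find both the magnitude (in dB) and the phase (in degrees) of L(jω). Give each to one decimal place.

|L| = -47.5 dB, ∠L = 38.5°

|j55 + 35| = √(55² + 35²) = 65.19
|j55 + 190| = √(55² + 190²) = 197.8
|j55 + 1100| = √(55² + 1100²) = 1101
|L(j55)| = 14.1 × 65.19 / (197.8 × 1101) = 0.0042194
20 log₁₀(0.0042194) = -47.49 dB
∠(j55 + 35) = arctan(55/35) = 57.53°
∠(j55 + 190) = arctan(55/190) = 16.14°
∠(j55 + 1100) = arctan(55/1100) = 2.86°
∠L(j55) = 57.53° − (16.14° + 2.86°) = 38.52°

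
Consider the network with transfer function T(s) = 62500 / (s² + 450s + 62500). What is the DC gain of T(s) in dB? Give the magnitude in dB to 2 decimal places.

T(0) = 62500 / 62500 = 1
20 log₁₀(1) = 0.000 dB

0.00 dB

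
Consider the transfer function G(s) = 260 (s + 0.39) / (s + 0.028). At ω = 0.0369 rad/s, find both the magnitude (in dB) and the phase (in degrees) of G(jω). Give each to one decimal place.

|G| = 66.8 dB, ∠G = -47.4°

|j0.0369 + 0.39| = √(0.0369² + 0.39²) = 0.3917
|j0.0369 + 0.028| = √(0.0369² + 0.028²) = 0.04632
|G(j0.0369)| = 260 × 0.3917 / 0.04632 = 2198.9
20 log₁₀(2198.9) = 66.84 dB
∠(j0.0369 + 0.39) = arctan(0.0369/0.39) = 5.40°
∠(j0.0369 + 0.028) = arctan(0.0369/0.028) = 52.81°
∠G(j0.0369) = 5.40° − 52.81° = -47.40°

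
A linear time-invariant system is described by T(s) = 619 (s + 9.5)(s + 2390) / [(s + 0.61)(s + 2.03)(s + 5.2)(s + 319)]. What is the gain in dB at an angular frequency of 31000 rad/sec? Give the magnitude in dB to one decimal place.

|j31000 + 9.5| = √(31000² + 9.5²) = 3.1e+04
|j31000 + 2390| = √(31000² + 2390²) = 3.109e+04
|j31000 + 0.61| = √(31000² + 0.61²) = 3.1e+04
|j31000 + 2.03| = √(31000² + 2.03²) = 3.1e+04
|j31000 + 5.2| = √(31000² + 5.2²) = 3.1e+04
|j31000 + 319| = √(31000² + 319²) = 3.1e+04
|T(j31000)| = 619 × 3.1e+04 × 3.109e+04 / (3.1e+04 × 3.1e+04 × 3.1e+04 × 3.1e+04) = 6.46e-07
20 log₁₀(6.46e-07) = -123.80 dB

-123.8 dB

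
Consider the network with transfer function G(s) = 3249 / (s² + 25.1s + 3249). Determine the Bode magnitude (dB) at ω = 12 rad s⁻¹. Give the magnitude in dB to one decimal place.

0.4 dB

|(j12)² + 25.1(j12) + 3249| = |3105 + j301.2| = 3120
|G(j12)| = 3249 / 3120 = 1.0415
20 log₁₀(1.0415) = 0.35 dB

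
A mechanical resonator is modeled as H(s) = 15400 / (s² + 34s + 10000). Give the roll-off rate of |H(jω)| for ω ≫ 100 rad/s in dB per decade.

-40 dB/decade

With 0 zeros and 2 poles, the high-frequency asymptotic slope is 20 × (0 − 2) = -40 dB/decade.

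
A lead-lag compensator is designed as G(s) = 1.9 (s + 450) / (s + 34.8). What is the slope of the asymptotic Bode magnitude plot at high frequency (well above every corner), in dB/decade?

0 dB/decade

With 1 zero and 1 pole, the high-frequency asymptotic slope is 20 × (1 − 1) = 0 dB/decade.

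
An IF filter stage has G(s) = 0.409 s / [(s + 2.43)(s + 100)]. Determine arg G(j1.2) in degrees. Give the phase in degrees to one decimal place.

∠(j1.2) = 90.00°
∠(j1.2 + 2.43) = arctan(1.2/2.43) = 26.28°
∠(j1.2 + 100) = arctan(1.2/100) = 0.69°
∠G(j1.2) = 90.00° − (26.28° + 0.69°) = 63.03°

63.0°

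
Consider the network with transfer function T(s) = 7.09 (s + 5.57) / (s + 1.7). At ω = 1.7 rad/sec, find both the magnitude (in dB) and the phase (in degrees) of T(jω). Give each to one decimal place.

|j1.7 + 5.57| = √(1.7² + 5.57²) = 5.824
|j1.7 + 1.7| = √(1.7² + 1.7²) = 2.404
|T(j1.7)| = 7.09 × 5.824 / 2.404 = 17.174
20 log₁₀(17.174) = 24.70 dB
∠(j1.7 + 5.57) = arctan(1.7/5.57) = 16.97°
∠(j1.7 + 1.7) = arctan(1.7/1.7) = 45.00°
∠T(j1.7) = 16.97° − 45.00° = -28.03°

|T| = 24.7 dB, ∠T = -28.0 deg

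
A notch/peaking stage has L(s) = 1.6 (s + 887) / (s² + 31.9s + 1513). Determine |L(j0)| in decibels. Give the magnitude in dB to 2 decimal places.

-0.56 dB

L(0) = 1.6 × 887 / 1513 = 0.938
20 log₁₀(0.938) = -0.556 dB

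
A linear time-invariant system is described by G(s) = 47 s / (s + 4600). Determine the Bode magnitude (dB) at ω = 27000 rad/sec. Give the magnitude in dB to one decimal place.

|j27000| = 2.7e+04
|j27000 + 4600| = √(27000² + 4600²) = 2.739e+04
|G(j27000)| = 47 × 2.7e+04 / 2.739e+04 = 46.332
20 log₁₀(46.332) = 33.32 dB

33.3 dB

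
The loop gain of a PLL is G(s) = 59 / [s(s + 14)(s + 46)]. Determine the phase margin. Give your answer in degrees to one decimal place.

Gain crossover: |G(jω)| = 1 at ω ≈ 0.0916 rad s⁻¹.
∠G(j0.0916) = −90° − arctan(0.0916/14) − arctan(0.0916/46) ≈ -90.49°
PM = 180° + (-90.49°) = 89.51°

89.5 deg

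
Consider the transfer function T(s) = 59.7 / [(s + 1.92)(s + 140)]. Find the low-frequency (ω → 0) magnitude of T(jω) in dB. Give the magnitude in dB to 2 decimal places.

T(0) = 59.7 / (1.92 × 140) = 0.2221
20 log₁₀(0.2221) = -13.069 dB

-13.07 dB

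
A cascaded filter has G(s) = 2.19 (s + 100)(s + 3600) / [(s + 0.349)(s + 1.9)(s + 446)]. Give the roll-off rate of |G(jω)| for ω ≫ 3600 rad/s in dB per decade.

With 2 zeros and 3 poles, the high-frequency asymptotic slope is 20 × (2 − 3) = -20 dB/decade.

-20 dB/decade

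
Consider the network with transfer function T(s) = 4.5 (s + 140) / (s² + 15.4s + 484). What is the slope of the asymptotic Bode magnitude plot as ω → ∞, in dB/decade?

With 1 zero and 2 poles, the high-frequency asymptotic slope is 20 × (1 − 2) = -20 dB/decade.

-20 dB/decade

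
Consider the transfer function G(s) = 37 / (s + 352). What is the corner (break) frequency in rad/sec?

The single real pole at s = −352 gives a corner at ω = 352 rad/sec.

352 rad/sec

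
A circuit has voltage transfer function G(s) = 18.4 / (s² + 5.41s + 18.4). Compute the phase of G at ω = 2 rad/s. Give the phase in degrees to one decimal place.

-36.9°

∠[(j2)² + 5.41(j2) + 18.4] = ∠[14.4 + j10.82] = 36.92°
∠G(j2) = −36.92° = -36.92°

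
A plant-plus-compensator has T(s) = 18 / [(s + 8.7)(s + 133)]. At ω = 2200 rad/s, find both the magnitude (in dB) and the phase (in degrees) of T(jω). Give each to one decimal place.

|T| = -108.6 dB, ∠T = -176.3 deg

|j2200 + 8.7| = √(2200² + 8.7²) = 2200
|j2200 + 133| = √(2200² + 133²) = 2204
|T(j2200)| = 18 / (2200 × 2204) = 3.7122e-06
20 log₁₀(3.7122e-06) = -108.61 dB
∠(j2200 + 8.7) = arctan(2200/8.7) = 89.77°
∠(j2200 + 133) = arctan(2200/133) = 86.54°
∠T(j2200) = − (89.77° + 86.54°) = -176.31°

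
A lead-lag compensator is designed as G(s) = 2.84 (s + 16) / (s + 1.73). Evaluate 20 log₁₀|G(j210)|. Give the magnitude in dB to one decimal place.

|j210 + 16| = √(210² + 16²) = 210.6
|j210 + 1.73| = √(210² + 1.73²) = 210
|G(j210)| = 2.84 × 210.6 / 210 = 2.8481
20 log₁₀(2.8481) = 9.09 dB

9.1 dB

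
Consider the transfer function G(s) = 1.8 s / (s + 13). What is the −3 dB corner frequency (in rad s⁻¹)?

13 rad s⁻¹

For a single-pole high-pass, the −3 dB point is at the pole: ω = 13 rad s⁻¹.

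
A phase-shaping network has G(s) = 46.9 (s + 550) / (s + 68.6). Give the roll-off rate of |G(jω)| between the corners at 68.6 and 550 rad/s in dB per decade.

In this band the factors already past their corner are: pole at 68.6; net slope = -20 dB/decade.

-20 dB/decade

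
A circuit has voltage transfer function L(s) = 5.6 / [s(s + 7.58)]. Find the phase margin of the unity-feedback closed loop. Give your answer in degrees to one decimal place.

Gain crossover: |L(jω)| = 1 at ω ≈ 0.735 rad/s.
∠L(j0.735) = −90° − arctan(0.735/7.58) ≈ -95.54°
PM = 180° + (-95.54°) = 84.46°

84.5°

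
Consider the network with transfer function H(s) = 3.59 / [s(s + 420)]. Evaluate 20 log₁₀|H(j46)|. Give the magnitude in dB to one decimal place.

|j46 + 420| = √(46² + 420²) = 422.5
|j46| = 46
|H(j46)| = 3.59 / (422.5 × 46) = 0.00018471
20 log₁₀(0.00018471) = -74.67 dB

-74.7 dB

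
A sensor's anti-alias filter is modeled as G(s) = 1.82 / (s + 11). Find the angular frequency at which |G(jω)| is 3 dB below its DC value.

For a single-pole low-pass, the −3 dB point is at the pole: ω = 11 rad/s.

11 rad/s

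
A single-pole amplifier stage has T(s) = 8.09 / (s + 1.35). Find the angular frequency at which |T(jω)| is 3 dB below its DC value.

1.35 rad/sec

For a single-pole low-pass, the −3 dB point is at the pole: ω = 1.35 rad/sec.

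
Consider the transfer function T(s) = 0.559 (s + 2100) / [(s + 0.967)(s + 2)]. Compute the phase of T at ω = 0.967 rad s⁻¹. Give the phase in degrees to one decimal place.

-70.8°

∠(j0.967 + 2100) = arctan(0.967/2100) = 0.03°
∠(j0.967 + 0.967) = arctan(0.967/0.967) = 45.00°
∠(j0.967 + 2) = arctan(0.967/2) = 25.80°
∠T(j0.967) = 0.03° − (45.00° + 25.80°) = -70.78°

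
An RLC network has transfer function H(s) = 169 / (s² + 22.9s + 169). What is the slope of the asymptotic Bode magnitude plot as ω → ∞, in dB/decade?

-40 dB/decade

With 0 zeros and 2 poles, the high-frequency asymptotic slope is 20 × (0 − 2) = -40 dB/decade.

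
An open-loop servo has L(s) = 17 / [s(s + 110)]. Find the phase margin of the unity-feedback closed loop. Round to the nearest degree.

90°

Gain crossover: |L(jω)| = 1 at ω ≈ 0.155 rad/s.
∠L(j0.155) = −90° − arctan(0.155/110) ≈ -90.08°
PM = 180° + (-90.08°) = 89.92°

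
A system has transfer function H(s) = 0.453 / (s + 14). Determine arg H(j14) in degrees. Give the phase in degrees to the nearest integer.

∠(j14 + 14) = arctan(14/14) = 45.00°
∠H(j14) = −45.00° = -45.00°

-45 deg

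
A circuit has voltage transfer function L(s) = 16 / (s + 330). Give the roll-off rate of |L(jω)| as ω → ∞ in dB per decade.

-20 dB/decade

With 0 zeros and 1 pole, the high-frequency asymptotic slope is 20 × (0 − 1) = -20 dB/decade.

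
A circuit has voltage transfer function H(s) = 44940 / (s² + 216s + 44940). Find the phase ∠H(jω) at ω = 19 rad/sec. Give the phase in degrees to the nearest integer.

∠[(j19)² + 216(j19) + 44940] = ∠[44579 + j4104] = 5.26°
∠H(j19) = −5.26° = -5.26°

-5°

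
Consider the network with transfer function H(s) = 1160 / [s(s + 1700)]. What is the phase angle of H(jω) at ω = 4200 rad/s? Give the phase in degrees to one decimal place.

-158.0°

∠(j4200 + 1700) = arctan(4200/1700) = 67.96°
∠(j4200) = 90.00°
∠H(j4200) = − (67.96° + 90.00°) = -157.96°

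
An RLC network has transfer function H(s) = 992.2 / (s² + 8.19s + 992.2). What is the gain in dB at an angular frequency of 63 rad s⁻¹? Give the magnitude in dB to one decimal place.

|(j63)² + 8.19(j63) + 992.2| = |-2976.8 + j515.97| = 3021
|H(j63)| = 992.2 / 3021 = 0.32841
20 log₁₀(0.32841) = -9.67 dB

-9.7 dB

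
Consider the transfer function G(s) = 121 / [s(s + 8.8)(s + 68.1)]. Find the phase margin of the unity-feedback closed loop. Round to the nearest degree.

Gain crossover: |G(jω)| = 1 at ω ≈ 0.202 rad/sec.
∠G(j0.202) = −90° − arctan(0.202/8.8) − arctan(0.202/68.1) ≈ -91.48°
PM = 180° + (-91.48°) = 88.52°

89 deg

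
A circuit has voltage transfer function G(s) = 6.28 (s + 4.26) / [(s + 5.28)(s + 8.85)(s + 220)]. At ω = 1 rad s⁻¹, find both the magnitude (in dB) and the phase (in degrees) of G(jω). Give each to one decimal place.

|j1 + 4.26| = √(1² + 4.26²) = 4.376
|j1 + 5.28| = √(1² + 5.28²) = 5.374
|j1 + 8.85| = √(1² + 8.85²) = 8.906
|j1 + 220| = √(1² + 220²) = 220
|G(j1)| = 6.28 × 4.376 / (5.374 × 8.906 × 220) = 0.0026098
20 log₁₀(0.0026098) = -51.67 dB
∠(j1 + 4.26) = arctan(1/4.26) = 13.21°
∠(j1 + 5.28) = arctan(1/5.28) = 10.72°
∠(j1 + 8.85) = arctan(1/8.85) = 6.45°
∠(j1 + 220) = arctan(1/220) = 0.26°
∠G(j1) = 13.21° − (10.72° + 6.45° + 0.26°) = -4.22°

|G| = -51.7 dB, ∠G = -4.2°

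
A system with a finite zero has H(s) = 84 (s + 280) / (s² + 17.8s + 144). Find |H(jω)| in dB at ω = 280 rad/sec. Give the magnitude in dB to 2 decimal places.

|j280 + 280| = √(280² + 280²) = 396
|(j280)² + 17.8(j280) + 144| = |-78256 + j4984| = 7.841e+04
|H(j280)| = 84 × 396 / 7.841e+04 = 0.42419
20 log₁₀(0.42419) = -7.449 dB

-7.45 dB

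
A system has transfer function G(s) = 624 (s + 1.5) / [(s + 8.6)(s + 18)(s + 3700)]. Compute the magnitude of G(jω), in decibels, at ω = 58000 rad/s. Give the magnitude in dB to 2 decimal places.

-134.65 dB

|j58000 + 1.5| = √(58000² + 1.5²) = 5.8e+04
|j58000 + 8.6| = √(58000² + 8.6²) = 5.8e+04
|j58000 + 18| = √(58000² + 18²) = 5.8e+04
|j58000 + 3700| = √(58000² + 3700²) = 5.812e+04
|G(j58000)| = 624 × 5.8e+04 / (5.8e+04 × 5.8e+04 × 5.812e+04) = 1.8512e-07
20 log₁₀(1.8512e-07) = -134.651 dB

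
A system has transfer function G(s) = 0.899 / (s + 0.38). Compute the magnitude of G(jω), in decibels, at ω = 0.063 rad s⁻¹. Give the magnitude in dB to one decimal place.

|j0.063 + 0.38| = √(0.063² + 0.38²) = 0.3852
|G(j0.063)| = 0.899 / 0.3852 = 2.3339
20 log₁₀(2.3339) = 7.36 dB

7.4 dB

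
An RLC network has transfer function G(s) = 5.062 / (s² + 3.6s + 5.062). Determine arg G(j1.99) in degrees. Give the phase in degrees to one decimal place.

-81.3 deg

∠[(j1.99)² + 3.6(j1.99) + 5.062] = ∠[1.1019 + j7.164] = 81.26°
∠G(j1.99) = −81.26° = -81.26°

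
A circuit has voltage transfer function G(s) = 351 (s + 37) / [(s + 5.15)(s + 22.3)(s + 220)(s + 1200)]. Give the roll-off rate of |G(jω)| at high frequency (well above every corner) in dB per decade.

-60 dB/decade

With 1 zero and 4 poles, the high-frequency asymptotic slope is 20 × (1 − 4) = -60 dB/decade.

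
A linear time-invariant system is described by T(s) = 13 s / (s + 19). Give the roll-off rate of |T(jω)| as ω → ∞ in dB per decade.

With 1 zero and 1 pole, the high-frequency asymptotic slope is 20 × (1 − 1) = 0 dB/decade.

0 dB/decade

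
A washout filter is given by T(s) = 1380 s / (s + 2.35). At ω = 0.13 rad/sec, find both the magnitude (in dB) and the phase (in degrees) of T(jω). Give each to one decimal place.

|T| = 37.6 dB, ∠T = 86.8 deg

|j0.13| = 0.13
|j0.13 + 2.35| = √(0.13² + 2.35²) = 2.354
|T(j0.13)| = 1380 × 0.13 / 2.354 = 76.224
20 log₁₀(76.224) = 37.64 dB
∠(j0.13) = 90.00°
∠(j0.13 + 2.35) = arctan(0.13/2.35) = 3.17°
∠T(j0.13) = 90.00° − 3.17° = 86.83°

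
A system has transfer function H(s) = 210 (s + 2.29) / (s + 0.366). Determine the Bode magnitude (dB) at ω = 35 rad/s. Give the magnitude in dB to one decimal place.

|j35 + 2.29| = √(35² + 2.29²) = 35.07
|j35 + 0.366| = √(35² + 0.366²) = 35
|H(j35)| = 210 × 35.07 / 35 = 210.44
20 log₁₀(210.44) = 46.46 dB

46.5 dB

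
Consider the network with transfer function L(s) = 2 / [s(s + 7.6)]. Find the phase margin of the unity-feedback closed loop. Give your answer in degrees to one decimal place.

Gain crossover: |L(jω)| = 1 at ω ≈ 0.263 rad s⁻¹.
∠L(j0.263) = −90° − arctan(0.263/7.6) ≈ -91.98°
PM = 180° + (-91.98°) = 88.02°

88.0°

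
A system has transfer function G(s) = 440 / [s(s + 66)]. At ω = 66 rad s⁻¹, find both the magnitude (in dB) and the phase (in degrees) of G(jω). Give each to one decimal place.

|j66 + 66| = √(66² + 66²) = 93.34
|j66| = 66
|G(j66)| = 440 / (93.34 × 66) = 0.071425
20 log₁₀(0.071425) = -22.92 dB
∠(j66 + 66) = arctan(66/66) = 45.00°
∠(j66) = 90.00°
∠G(j66) = − (45.00° + 90.00°) = -135.00°

|G| = -22.9 dB, ∠G = -135.0°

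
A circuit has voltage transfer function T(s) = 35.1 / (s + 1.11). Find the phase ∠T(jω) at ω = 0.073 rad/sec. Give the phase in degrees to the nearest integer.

∠(j0.073 + 1.11) = arctan(0.073/1.11) = 3.76°
∠T(j0.073) = −3.76° = -3.76°

-4°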